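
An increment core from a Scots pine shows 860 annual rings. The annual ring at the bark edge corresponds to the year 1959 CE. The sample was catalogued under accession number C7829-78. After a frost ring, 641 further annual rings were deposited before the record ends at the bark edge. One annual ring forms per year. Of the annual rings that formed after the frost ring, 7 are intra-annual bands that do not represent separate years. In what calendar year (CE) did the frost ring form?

641 annual rings post-date the frost ring.
Excluding 7 false annual rings: 641 − 7 = 634.
The annual ring at the bark edge is 1959 CE, so the frost ring dates to 1959 − 634 = 1325 CE.

1325 CE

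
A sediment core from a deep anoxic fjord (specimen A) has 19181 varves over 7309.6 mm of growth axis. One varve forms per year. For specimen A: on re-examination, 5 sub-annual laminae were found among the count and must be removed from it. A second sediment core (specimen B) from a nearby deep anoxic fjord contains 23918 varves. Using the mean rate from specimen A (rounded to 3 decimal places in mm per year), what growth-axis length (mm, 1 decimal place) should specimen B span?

Specimen A: correcting the raw count gives 19181 − 5 = 19176 true varves.
A: 7309.6 mm over 19176 years gives 7309.6 / 19176 ≈ 0.381 mm per year.
Length of B = 0.381 × 23918 = 9112.8 mm.

9112.8 mm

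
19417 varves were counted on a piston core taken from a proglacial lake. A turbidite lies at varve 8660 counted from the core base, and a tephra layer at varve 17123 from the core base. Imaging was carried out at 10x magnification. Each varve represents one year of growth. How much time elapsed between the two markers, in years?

8463 yr

17123 − 8660 = 8463 varves lie between the two events.
At one varve per year, 8463 years elapsed between them.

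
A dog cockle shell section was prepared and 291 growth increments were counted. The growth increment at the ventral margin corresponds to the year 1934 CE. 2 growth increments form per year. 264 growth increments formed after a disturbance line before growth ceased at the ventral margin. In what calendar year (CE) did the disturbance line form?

264 growth increments post-date the disturbance line.
264 growth increments at 2 per year is 264 / 2 = 132 years.
Counting back 132 years from 1934 CE places the disturbance line in 1934 − 132 = 1802 CE.

1802 CE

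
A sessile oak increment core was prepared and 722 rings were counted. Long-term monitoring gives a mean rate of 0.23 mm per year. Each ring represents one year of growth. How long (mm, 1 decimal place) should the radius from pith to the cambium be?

166.1 mm

The record spans 722 years at 0.23 mm per year.
Predicted length = 0.23 mm/year × 722 years = 166.1 mm.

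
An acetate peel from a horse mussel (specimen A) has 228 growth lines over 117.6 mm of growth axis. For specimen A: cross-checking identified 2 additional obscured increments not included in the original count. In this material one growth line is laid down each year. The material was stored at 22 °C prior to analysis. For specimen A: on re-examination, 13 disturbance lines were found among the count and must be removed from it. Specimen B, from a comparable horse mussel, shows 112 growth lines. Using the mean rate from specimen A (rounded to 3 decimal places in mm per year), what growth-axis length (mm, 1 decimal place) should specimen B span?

Specimen A: after corrections the count is 228 − 13 + 2 = 217 growth lines.
A: Extension rate ≈ 117.6 / 217 = 0.542 mm/year.
For B, 0.542 mm/year × 112 years = 60.7 mm.

60.7 mm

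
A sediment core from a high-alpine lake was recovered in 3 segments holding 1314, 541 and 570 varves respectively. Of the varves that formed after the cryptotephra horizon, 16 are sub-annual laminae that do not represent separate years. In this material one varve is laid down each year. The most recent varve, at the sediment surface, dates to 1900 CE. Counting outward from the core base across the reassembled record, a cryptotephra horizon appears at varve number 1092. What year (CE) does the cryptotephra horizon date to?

583 CE

Total varves = 1314 + 541 + 570 = 2425.
2425 − 1092 = 1333 varves lie beyond the cryptotephra horizon toward the sediment surface.
1333 − 16 false = 1317 true varves after the cryptotephra horizon.
The varve at the sediment surface is 1900 CE, so the cryptotephra horizon dates to 1900 − 1317 = 583 CE.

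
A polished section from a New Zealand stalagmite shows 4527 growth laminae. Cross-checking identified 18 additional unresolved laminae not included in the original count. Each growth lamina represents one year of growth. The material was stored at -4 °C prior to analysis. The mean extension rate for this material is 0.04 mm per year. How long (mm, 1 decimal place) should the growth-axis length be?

181.8 mm

After corrections the count is 4527 + 18 = 4545 growth laminae.
Length ≈ 0.04 × 4545 = 181.8 mm.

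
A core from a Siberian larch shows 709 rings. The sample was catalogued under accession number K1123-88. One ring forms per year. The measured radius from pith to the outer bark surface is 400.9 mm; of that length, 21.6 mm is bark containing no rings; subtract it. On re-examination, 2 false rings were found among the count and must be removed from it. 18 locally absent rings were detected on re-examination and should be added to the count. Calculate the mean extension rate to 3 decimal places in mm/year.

0.523 mm/year

Correcting the raw count gives 709 − 2 + 18 = 725 true rings.
Removing the 21.6 mm offcut leaves 400.9 − 21.6 = 379.3 mm.
Mean rate = 379.3 mm / 725 years ≈ 0.523 mm/year.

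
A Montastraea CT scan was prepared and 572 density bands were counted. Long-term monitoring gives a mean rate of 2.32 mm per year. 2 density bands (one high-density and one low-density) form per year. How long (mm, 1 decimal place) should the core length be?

663.5 mm

With 2 density bands per year, 572 / 2 = 286 years.
Length ≈ 2.32 × 286 = 663.5 mm.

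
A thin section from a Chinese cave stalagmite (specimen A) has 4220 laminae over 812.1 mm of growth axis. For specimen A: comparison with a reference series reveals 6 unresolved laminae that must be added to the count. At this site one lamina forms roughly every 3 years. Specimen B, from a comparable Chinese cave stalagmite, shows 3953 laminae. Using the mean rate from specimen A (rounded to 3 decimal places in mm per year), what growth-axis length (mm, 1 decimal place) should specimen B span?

759.0 mm

Specimen A: true lamina count = 4220 + 6 = 4226.
Specimen A: 4226 laminae at 3 years each span 4226 × 3 = 12678 years.
A: Extension rate ≈ 812.1 / 12678 = 0.064 mm/year.
Specimen B: 3953 laminae at 3 years each span 3953 × 3 = 11859 years. For B, 0.064 mm/year × 11859 years = 759.0 mm.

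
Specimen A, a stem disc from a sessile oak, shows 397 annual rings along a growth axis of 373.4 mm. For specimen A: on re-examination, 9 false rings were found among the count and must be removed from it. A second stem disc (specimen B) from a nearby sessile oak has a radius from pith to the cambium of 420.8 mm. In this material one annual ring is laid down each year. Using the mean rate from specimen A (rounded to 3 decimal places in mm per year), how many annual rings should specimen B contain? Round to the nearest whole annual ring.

437 annual rings

Specimen A: true annual ring count = 397 − 9 = 388.
A: 373.4 mm over 388 years gives 373.4 / 388 ≈ 0.962 mm/yr.
Specimen B: 420.8 mm / 0.962 mm per year = 437.42 years ≈ 437 annual rings.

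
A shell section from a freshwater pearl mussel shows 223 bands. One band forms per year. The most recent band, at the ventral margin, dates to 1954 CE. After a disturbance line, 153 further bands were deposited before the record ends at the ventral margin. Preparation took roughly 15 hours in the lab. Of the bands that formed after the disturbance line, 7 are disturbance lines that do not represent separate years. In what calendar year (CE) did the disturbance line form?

153 bands post-date the disturbance line.
Excluding 7 false bands: 153 − 7 = 146.
1954 − 146 = 1808 CE.

1808 CE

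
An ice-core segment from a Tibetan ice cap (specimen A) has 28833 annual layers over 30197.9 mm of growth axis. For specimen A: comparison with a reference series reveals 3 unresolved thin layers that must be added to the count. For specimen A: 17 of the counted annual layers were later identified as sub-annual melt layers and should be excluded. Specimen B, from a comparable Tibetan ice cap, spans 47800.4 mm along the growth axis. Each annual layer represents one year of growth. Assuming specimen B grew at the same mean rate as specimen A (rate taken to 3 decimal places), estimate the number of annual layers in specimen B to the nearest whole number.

Specimen A: true annual layer count = 28833 − 17 + 3 = 28819.
A: Mean rate = 30197.9 mm / 28819 years ≈ 1.048 mm/yr.
Specimen B: 47800.4 mm / 1.048 mm per year = 45611.07 years ≈ 45611 annual layers.

45611 annual layers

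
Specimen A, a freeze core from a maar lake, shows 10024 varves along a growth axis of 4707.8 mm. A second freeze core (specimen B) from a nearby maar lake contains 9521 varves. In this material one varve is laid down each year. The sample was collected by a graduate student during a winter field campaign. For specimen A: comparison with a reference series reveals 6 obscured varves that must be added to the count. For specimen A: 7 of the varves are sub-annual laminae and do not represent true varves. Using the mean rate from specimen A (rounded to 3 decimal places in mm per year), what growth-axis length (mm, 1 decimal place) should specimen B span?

4474.9 mm

Specimen A: correcting the raw count gives 10024 − 7 + 6 = 10023 true varves.
A: Mean rate = 4707.8 mm / 10023 years ≈ 0.470 mm/yr.
Length of B = 0.470 × 9521 = 4474.9 mm.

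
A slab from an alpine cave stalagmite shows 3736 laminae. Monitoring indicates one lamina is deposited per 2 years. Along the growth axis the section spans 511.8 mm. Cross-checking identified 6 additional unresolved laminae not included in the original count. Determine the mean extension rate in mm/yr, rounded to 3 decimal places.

True lamina count = 3736 + 6 = 3742.
Multiplying by 2 years per lamina: 3742 × 2 = 7484 years.
Mean rate = 511.8 mm / 7484 years ≈ 0.068 mm/yr.

0.068 mm/yr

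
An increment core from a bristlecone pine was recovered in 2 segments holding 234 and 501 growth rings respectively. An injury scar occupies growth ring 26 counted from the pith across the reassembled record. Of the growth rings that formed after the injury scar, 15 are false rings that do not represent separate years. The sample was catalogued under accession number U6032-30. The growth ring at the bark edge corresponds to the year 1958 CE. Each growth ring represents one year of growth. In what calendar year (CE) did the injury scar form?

Total growth rings = 234 + 501 = 735.
The injury scar sits at growth ring 26 from the pith, so 735 − 26 = 709 growth rings formed after it.
709 − 15 false = 694 true growth rings after the injury scar.
The growth ring at the bark edge is 1958 CE, so the injury scar dates to 1958 − 694 = 1264 CE.

1264 CE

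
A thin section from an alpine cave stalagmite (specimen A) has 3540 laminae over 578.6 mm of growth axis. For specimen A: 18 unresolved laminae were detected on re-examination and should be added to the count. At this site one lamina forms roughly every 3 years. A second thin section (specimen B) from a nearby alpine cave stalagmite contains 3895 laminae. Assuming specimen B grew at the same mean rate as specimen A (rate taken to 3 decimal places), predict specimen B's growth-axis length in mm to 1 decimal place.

631.0 mm

Specimen A: after corrections the count is 3540 + 18 = 3558 laminae.
Specimen A: 3558 laminae at 3 years each span 3558 × 3 = 10674 years.
A: 578.6 mm over 10674 years gives 578.6 / 10674 ≈ 0.054 mm/year.
Specimen B: multiplying by 3 years per lamina: 3895 × 3 = 11685 years. For B, 0.054 mm/year × 11685 years = 631.0 mm.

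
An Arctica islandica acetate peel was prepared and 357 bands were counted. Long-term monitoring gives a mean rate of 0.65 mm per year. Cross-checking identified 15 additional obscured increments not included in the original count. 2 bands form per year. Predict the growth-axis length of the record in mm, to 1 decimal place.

120.9 mm

True band count = 357 + 15 = 372.
Dividing by 2 bands per year: 372 / 2 = 186 years.
Predicted length = 0.65 mm/year × 186 years = 120.9 mm.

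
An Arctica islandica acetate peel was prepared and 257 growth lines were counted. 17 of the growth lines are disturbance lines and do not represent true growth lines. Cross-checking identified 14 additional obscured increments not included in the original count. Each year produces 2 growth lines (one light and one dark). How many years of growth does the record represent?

True growth line count = 257 − 17 + 14 = 254.
With 2 growth lines per year, 254 / 2 = 127 years.

127 years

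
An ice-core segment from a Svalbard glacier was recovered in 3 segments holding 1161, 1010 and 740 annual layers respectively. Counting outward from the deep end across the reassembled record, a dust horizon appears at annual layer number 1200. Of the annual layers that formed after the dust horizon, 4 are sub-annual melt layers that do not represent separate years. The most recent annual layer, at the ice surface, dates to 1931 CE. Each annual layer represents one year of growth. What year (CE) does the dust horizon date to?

Total annual layers = 1161 + 1010 + 740 = 2911.
The dust horizon sits at annual layer 1200 from the deep end, so 2911 − 1200 = 1711 annual layers formed after it.
Excluding 4 false annual layers: 1711 − 4 = 1707.
1931 − 1707 = 224 CE.

224 CE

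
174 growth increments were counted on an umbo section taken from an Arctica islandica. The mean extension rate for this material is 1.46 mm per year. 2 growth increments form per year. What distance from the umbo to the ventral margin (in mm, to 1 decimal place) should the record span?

127.0 mm

174 growth increments at 2 per year is 174 / 2 = 87 years.
Length ≈ 1.46 × 87 = 127.0 mm.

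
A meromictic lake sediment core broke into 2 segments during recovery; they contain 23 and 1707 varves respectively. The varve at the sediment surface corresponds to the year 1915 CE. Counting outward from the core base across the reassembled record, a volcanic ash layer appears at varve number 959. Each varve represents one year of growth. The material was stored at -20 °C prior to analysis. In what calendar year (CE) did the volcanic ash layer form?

1144 CE

Total varves = 23 + 1707 = 1730.
The volcanic ash layer sits at varve 959 from the core base, so 1730 − 959 = 771 varves formed after it.
Counting back 771 years from 1915 CE places the volcanic ash layer in 1915 − 771 = 1144 CE.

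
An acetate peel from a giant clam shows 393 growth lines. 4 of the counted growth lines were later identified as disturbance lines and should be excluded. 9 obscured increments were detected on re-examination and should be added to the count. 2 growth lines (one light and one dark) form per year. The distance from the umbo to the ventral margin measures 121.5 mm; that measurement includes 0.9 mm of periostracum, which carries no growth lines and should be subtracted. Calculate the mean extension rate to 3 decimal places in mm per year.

Adjusted count: 393 − 4 + 9 = 398 growth lines.
With 2 growth lines per year, 398 / 2 = 199 years.
Removing the 0.9 mm offcut leaves 121.5 − 0.9 = 120.6 mm.
Extension rate ≈ 120.6 / 199 = 0.606 mm per year.

0.606 mm per year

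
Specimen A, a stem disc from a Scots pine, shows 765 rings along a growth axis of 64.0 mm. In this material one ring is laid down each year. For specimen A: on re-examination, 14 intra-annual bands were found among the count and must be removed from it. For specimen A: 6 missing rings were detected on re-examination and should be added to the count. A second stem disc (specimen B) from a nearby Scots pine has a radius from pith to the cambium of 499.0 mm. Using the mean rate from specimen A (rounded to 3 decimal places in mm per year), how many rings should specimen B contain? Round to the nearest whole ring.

5871 rings

Specimen A: adjusted count: 765 − 14 + 6 = 757 rings.
A: Mean rate = 64.0 mm / 757 years ≈ 0.085 mm per year.
B spans 499.0 / 0.085 = 5870.59 years ≈ 5871 rings.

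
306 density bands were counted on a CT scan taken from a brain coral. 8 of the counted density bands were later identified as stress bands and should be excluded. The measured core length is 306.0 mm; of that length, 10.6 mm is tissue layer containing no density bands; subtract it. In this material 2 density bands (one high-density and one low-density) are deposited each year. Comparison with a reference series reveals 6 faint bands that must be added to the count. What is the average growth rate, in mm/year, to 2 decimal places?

1.94 mm/year

Correcting the raw count gives 306 − 8 + 6 = 304 true density bands.
Dividing by 2 density bands per year: 304 / 2 = 152 years.
The growth record spans 306.0 − 10.6 = 295.4 mm.
295.4 mm over 152 years gives 295.4 / 152 ≈ 1.94 mm/year.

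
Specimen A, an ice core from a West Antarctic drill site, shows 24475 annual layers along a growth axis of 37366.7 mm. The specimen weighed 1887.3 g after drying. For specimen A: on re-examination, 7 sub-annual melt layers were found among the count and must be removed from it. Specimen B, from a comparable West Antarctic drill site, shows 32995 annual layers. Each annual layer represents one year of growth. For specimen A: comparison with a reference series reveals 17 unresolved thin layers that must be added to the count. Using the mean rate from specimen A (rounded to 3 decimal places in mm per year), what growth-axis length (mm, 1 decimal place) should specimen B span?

Specimen A: after corrections the count is 24475 − 7 + 17 = 24485 annual layers.
A: Extension rate ≈ 37366.7 / 24485 = 1.526 mm/year.
For B, 1.526 mm/year × 32995 years = 50350.4 mm.

50350.4 mm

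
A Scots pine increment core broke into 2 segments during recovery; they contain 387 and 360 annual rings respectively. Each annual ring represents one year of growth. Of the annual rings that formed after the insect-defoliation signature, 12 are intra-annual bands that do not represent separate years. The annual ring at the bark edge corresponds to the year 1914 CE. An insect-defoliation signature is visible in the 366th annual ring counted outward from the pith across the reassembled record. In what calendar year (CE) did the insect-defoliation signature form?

1545 CE

Total annual rings = 387 + 360 = 747.
747 − 366 = 381 annual rings lie beyond the insect-defoliation signature toward the bark edge.
Removing the 12 false annual rings leaves 381 − 12 = 369 true annual rings beyond the insect-defoliation signature.
The annual ring at the bark edge is 1914 CE, so the insect-defoliation signature dates to 1914 − 369 = 1545 CE.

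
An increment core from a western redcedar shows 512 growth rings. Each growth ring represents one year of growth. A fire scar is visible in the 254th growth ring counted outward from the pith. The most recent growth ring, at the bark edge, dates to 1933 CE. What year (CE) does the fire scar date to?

1675 CE

The fire scar sits at growth ring 254 from the pith, so 512 − 254 = 258 growth rings formed after it.
1933 − 258 = 1675 CE.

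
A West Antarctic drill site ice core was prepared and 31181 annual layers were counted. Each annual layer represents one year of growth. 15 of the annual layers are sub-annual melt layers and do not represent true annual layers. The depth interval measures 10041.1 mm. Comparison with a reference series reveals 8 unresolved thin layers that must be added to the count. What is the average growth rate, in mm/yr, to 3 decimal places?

After corrections the count is 31181 − 15 + 8 = 31174 annual layers.
10041.1 mm over 31174 years gives 10041.1 / 31174 ≈ 0.322 mm/yr.

0.322 mm/yr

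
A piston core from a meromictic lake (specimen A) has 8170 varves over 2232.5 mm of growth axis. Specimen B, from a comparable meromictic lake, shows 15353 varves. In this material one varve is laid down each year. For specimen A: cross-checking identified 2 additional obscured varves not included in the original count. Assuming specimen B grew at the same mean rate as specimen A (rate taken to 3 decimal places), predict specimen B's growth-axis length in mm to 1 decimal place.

Specimen A: true varve count = 8170 + 2 = 8172.
A: Extension rate ≈ 2232.5 / 8172 = 0.273 mm per year.
Length of B = 0.273 × 15353 = 4191.4 mm.

4191.4 mm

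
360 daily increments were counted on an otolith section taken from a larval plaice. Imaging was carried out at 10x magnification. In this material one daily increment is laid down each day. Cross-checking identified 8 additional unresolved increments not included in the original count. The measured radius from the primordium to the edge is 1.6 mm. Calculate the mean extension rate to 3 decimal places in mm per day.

0.004 mm per day

After corrections the count is 360 + 8 = 368 daily increments.
Extension rate ≈ 1.6 / 368 = 0.004 mm per day.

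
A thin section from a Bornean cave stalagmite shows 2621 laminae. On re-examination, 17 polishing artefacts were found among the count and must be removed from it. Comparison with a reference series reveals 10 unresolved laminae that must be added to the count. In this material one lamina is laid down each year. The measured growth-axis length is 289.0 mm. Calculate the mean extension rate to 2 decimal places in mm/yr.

Correcting the raw count gives 2621 − 17 + 10 = 2614 true laminae.
Extension rate ≈ 289.0 / 2614 = 0.11 mm/yr.

0.11 mm/yr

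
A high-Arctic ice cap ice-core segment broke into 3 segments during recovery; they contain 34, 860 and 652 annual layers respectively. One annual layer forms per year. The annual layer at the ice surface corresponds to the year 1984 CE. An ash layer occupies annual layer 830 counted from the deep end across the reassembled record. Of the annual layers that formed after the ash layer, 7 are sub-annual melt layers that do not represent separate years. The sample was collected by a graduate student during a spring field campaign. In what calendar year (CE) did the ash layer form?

Total annual layers = 34 + 860 + 652 = 1546.
Between annual layer 830 and the ice surface there are 1546 − 830 = 716 annual layers.
716 − 7 false = 709 true annual layers after the ash layer.
The annual layer at the ice surface is 1984 CE, so the ash layer dates to 1984 − 709 = 1275 CE.

1275 CE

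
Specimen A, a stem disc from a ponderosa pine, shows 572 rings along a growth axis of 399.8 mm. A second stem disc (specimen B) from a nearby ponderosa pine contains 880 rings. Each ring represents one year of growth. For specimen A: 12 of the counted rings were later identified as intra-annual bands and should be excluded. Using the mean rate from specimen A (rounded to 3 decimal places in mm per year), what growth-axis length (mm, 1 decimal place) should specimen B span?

Specimen A: true ring count = 572 − 12 = 560.
A: 399.8 mm over 560 years gives 399.8 / 560 ≈ 0.714 mm/yr.
B's length ≈ 0.714 × 880 = 628.3 mm.

628.3 mm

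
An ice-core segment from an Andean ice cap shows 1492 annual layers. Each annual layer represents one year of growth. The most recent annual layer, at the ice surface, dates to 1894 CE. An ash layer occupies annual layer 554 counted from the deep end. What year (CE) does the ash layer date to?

The ash layer sits at annual layer 554 from the deep end, so 1492 − 554 = 938 annual layers formed after it.
The annual layer at the ice surface is 1894 CE, so the ash layer dates to 1894 − 938 = 956 CE.

956 CE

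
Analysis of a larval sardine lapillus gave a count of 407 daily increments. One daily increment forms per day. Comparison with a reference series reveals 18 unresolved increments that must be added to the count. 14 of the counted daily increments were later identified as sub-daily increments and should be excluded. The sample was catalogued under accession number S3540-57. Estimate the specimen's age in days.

411 days

True daily increment count = 407 − 14 + 18 = 411.
One daily increment per day makes the duration 411 days.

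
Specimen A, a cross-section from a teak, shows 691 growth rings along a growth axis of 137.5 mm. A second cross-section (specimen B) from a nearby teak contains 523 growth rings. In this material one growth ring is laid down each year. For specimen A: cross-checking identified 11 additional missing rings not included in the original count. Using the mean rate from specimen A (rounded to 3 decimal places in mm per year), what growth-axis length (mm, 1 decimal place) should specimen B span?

Specimen A: correcting the raw count gives 691 + 11 = 702 true growth rings.
A: Extension rate ≈ 137.5 / 702 = 0.196 mm per year.
For B, 0.196 mm/year × 523 years = 102.5 mm.

102.5 mm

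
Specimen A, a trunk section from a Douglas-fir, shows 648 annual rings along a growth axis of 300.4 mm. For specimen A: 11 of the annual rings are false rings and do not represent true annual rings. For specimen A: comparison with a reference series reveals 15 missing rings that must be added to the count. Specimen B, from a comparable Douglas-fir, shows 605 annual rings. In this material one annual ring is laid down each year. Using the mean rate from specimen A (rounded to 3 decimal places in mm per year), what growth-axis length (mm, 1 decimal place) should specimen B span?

Specimen A: after corrections the count is 648 − 11 + 15 = 652 annual rings.
A: Mean rate = 300.4 mm / 652 years ≈ 0.461 mm/year.
Length of B = 0.461 × 605 = 278.9 mm.

278.9 mm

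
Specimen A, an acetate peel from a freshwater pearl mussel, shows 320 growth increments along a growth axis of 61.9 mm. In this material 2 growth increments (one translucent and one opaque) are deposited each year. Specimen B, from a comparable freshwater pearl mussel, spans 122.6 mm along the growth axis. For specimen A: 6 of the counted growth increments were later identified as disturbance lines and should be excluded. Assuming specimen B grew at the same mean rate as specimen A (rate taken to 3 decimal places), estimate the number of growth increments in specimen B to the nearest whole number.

622 growth increments

Specimen A: true growth increment count = 320 − 6 = 314.
Specimen A: dividing by 2 growth increments per year: 314 / 2 = 157 years.
A: Mean rate = 61.9 mm / 157 years ≈ 0.394 mm per year.
For B, 122.6 / 0.394 = 311.17 years; at 2 growth increments per year that is 311.17 × 2 ≈ 622 growth increments.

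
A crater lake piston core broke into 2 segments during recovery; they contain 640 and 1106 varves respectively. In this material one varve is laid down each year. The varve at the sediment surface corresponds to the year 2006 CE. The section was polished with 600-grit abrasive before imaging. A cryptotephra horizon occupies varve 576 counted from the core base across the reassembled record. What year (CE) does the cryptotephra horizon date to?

Total varves = 640 + 1106 = 1746.
The cryptotephra horizon sits at varve 576 from the core base, so 1746 − 576 = 1170 varves formed after it.
Counting back 1170 years from 2006 CE places the cryptotephra horizon in 2006 − 1170 = 836 CE.

836 CE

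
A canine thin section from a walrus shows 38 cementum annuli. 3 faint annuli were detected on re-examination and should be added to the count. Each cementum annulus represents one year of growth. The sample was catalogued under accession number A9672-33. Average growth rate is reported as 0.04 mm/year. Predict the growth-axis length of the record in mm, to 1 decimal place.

True cementum annulus count = 38 + 3 = 41.
41 years at 0.04 mm/year gives 0.04 × 41 = 1.6 mm.

1.6 mm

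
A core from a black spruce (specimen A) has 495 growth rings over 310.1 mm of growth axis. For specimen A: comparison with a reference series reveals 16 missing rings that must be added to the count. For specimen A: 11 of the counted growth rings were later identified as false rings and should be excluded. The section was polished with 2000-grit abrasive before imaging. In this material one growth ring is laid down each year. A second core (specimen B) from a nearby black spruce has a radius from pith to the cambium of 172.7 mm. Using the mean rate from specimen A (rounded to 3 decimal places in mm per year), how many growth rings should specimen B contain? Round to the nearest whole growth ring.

Specimen A: after corrections the count is 495 − 11 + 16 = 500 growth rings.
A: Mean rate = 310.1 mm / 500 years ≈ 0.620 mm/yr.
For B, 172.7 / 0.620 = 278.55 years ≈ 279 growth rings.

279 growth rings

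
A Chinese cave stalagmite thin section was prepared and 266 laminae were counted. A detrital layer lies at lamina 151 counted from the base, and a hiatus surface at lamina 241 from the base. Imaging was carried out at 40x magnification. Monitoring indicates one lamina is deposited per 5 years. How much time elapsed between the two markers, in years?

450 years

241 − 151 = 90 laminae lie between the two events.
90 laminae at 5 years each span 90 × 5 = 450 years.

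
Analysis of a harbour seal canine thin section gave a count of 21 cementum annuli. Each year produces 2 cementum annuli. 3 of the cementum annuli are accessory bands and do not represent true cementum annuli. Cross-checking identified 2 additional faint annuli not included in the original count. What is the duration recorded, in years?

10 years

Adjusted count: 21 − 3 + 2 = 20 cementum annuli.
20 cementum annuli at 2 per year is 20 / 2 = 10 years.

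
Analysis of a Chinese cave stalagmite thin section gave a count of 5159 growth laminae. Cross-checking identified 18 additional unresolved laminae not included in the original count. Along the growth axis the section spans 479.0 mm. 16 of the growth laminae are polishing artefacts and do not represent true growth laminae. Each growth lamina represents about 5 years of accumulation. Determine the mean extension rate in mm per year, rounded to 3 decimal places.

0.019 mm per year

Adjusted count: 5159 − 16 + 18 = 5161 growth laminae.
Multiplying by 5 years per growth lamina: 5161 × 5 = 25805 years.
Mean rate = 479.0 mm / 25805 years ≈ 0.019 mm per year.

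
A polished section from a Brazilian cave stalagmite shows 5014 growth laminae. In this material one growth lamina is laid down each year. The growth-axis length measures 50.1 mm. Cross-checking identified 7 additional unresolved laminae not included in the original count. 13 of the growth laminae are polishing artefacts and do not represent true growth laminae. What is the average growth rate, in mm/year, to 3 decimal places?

0.010 mm/year

Correcting the raw count gives 5014 − 13 + 7 = 5008 true growth laminae.
Mean rate = 50.1 mm / 5008 years ≈ 0.010 mm/year.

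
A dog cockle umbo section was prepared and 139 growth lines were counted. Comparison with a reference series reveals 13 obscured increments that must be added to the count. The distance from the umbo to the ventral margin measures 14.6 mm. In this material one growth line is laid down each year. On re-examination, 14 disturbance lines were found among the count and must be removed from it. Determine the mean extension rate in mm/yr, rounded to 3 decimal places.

True growth line count = 139 − 14 + 13 = 138.
Extension rate ≈ 14.6 / 138 = 0.106 mm/yr.

0.106 mm/yr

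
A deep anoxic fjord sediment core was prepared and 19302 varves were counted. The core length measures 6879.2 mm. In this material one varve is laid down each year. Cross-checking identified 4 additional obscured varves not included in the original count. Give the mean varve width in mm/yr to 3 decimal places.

0.356 mm/yr

Correcting the raw count gives 19302 + 4 = 19306 true varves.
Mean rate = 6879.2 mm / 19306 years ≈ 0.356 mm/yr.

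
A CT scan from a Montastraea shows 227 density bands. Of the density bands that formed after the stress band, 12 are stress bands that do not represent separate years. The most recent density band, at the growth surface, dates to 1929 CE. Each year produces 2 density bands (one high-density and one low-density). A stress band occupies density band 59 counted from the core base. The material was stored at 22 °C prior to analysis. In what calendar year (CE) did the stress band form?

The stress band sits at density band 59 from the core base, so 227 − 59 = 168 density bands formed after it.
Removing the 12 false density bands leaves 168 − 12 = 156 true density bands beyond the stress band.
156 density bands at 2 per year is 156 / 2 = 78 years.
Counting back 78 years from 1929 CE places the stress band in 1929 − 78 = 1851 CE.

1851 CE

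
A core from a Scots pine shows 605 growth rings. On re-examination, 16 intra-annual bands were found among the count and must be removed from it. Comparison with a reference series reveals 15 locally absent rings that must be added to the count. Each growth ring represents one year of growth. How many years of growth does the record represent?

True growth ring count = 605 − 16 + 15 = 604.
One growth ring per year makes the duration 604 years.

604 years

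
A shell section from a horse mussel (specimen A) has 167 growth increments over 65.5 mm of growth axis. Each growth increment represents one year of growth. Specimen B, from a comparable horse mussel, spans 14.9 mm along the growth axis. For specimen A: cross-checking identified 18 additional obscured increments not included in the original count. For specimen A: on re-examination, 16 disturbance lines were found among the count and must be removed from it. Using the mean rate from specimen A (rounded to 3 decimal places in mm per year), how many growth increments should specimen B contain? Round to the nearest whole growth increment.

Specimen A: adjusted count: 167 − 16 + 18 = 169 growth increments.
A: Mean rate = 65.5 mm / 169 years ≈ 0.388 mm/yr.
For B, 14.9 / 0.388 = 38.40 years ≈ 38 growth increments.

38 growth increments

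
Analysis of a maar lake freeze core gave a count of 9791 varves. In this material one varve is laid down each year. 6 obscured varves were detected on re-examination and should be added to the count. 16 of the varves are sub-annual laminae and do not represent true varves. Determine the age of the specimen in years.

9781 years

Correcting the raw count gives 9791 − 16 + 6 = 9781 true varves.
At one varve per year, that is 9781 years.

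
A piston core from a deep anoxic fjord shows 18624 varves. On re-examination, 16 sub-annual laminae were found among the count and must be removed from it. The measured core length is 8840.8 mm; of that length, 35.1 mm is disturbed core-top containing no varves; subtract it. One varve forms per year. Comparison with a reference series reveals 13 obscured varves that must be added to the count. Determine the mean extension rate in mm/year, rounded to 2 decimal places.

Correcting the raw count gives 18624 − 16 + 13 = 18621 true varves.
The growth record spans 8840.8 − 35.1 = 8805.7 mm.
Mean rate = 8805.7 mm / 18621 years ≈ 0.47 mm/year.

0.47 mm/year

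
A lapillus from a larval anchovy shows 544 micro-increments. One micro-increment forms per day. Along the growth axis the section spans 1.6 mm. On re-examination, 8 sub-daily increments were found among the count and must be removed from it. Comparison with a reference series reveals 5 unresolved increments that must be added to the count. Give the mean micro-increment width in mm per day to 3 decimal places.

Adjusted count: 544 − 8 + 5 = 541 micro-increments.
1.6 mm over 541 days gives 1.6 / 541 ≈ 0.003 mm per day.

0.003 mm per day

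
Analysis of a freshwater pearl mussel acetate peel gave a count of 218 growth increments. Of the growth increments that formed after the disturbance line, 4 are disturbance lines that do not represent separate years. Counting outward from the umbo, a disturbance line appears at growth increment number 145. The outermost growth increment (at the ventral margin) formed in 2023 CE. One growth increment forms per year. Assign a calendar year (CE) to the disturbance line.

218 − 145 = 73 growth increments lie beyond the disturbance line toward the ventral margin.
Excluding 4 false growth increments: 73 − 4 = 69.
The growth increment at the ventral margin is 2023 CE, so the disturbance line dates to 2023 − 69 = 1954 CE.

1954 CE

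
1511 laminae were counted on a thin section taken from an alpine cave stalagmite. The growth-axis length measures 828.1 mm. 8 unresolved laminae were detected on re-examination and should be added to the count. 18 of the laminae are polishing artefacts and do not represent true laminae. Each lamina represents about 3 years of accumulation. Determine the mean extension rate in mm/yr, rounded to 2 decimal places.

True lamina count = 1511 − 18 + 8 = 1501.
Multiplying by 3 years per lamina: 1501 × 3 = 4503 years.
Extension rate ≈ 828.1 / 4503 = 0.18 mm/yr.

0.18 mm/yr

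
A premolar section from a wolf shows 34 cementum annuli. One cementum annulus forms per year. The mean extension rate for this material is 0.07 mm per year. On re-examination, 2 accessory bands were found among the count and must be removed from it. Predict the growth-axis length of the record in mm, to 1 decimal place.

After corrections the count is 34 − 2 = 32 cementum annuli.
Length ≈ 0.07 × 32 = 2.2 mm.

2.2 mm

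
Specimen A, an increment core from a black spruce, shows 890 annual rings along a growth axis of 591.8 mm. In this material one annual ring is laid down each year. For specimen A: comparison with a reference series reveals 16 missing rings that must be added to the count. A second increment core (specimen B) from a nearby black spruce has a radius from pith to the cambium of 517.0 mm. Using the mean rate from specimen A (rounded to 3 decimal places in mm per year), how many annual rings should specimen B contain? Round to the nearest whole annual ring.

Specimen A: adjusted count: 890 + 16 = 906 annual rings.
A: Mean rate = 591.8 mm / 906 years ≈ 0.653 mm/year.
B spans 517.0 / 0.653 = 791.73 years ≈ 792 annual rings.

792 annual rings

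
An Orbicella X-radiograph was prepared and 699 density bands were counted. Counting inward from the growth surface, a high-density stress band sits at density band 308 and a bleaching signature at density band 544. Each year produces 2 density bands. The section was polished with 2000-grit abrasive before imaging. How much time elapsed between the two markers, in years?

544 − 308 = 236 density bands lie between the two events.
With 2 density bands per year, 236 / 2 = 118 years.

118 years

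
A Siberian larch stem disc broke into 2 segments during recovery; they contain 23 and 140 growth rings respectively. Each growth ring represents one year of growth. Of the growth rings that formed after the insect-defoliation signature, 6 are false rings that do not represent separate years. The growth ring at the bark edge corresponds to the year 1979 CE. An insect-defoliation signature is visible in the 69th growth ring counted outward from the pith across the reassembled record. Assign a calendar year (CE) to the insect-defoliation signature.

Total growth rings = 23 + 140 = 163.
Between growth ring 69 and the bark edge there are 163 − 69 = 94 growth rings.
94 − 6 false = 88 true growth rings after the insect-defoliation signature.
1979 − 88 = 1891 CE.

1891 CE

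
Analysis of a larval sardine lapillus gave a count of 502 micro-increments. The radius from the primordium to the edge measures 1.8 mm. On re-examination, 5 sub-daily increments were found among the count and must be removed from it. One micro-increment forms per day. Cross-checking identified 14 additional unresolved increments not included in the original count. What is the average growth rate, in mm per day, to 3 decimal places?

After corrections the count is 502 − 5 + 14 = 511 micro-increments.
Mean rate = 1.8 mm / 511 days ≈ 0.004 mm per day.

0.004 mm per day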